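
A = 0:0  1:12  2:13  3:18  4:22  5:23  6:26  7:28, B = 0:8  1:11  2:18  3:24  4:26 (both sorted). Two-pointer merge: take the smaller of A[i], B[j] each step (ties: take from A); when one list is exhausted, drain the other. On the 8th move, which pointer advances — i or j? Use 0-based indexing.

i

i=0 j=0: A[i]=0<=B[j]=8 take 0, i++
i=1 j=0: A[i]=12>B[j]=8 take 8, j++
i=1 j=1: A[i]=12>B[j]=11 take 11, j++
i=1 j=2: A[i]=12<=B[j]=18 take 12, i++
i=2 j=2: A[i]=13<=B[j]=18 take 13, i++
i=3 j=2: A[i]=18<=B[j]=18 take 18, i++
i=4 j=2: A[i]=22>B[j]=18 take 18, j++
i=4 j=3: A[i]=22<=B[j]=24 take 22, i++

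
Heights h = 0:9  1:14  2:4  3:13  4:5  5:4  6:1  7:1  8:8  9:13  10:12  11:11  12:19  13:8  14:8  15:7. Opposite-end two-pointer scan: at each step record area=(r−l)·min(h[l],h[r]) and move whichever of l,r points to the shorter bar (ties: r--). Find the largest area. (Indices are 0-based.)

[0,15] min(9,7)*15=105 best=105 * → r--
[0,14] min(9,8)*14=112 best=112 * → r--
[0,13] min(9,8)*13=104 best=112 → r--
[0,12] min(9,19)*12=108 best=112 → l++
[1,12] min(14,19)*11=154 best=154 * → l++
[2,12] min(4,19)*10=40 best=154 → l++
[3,12] min(13,19)*9=117 best=154 → l++
[4,12] min(5,19)*8=40 best=154 → l++
[5,12] min(4,19)*7=28 best=154 → l++
[6,12] min(1,19)*6=6 best=154 → l++
[7,12] min(1,19)*5=5 best=154 → l++
[8,12] min(8,19)*4=32 best=154 → l++
[9,12] min(13,19)*3=39 best=154 → l++
[10,12] min(12,19)*2=24 best=154 → l++
[11,12] min(11,19)*1=11 best=154 → l++

max area = 154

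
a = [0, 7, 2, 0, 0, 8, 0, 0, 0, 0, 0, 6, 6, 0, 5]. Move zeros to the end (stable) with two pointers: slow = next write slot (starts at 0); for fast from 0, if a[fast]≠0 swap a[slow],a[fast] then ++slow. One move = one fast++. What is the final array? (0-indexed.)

[7, 2, 8, 6, 6, 5, 0, 0, 0, 0, 0, 0, 0, 0, 0]

(s=0,f=0) a[fast]=0 → fast++
(s=0,f=1) a[fast]=7≠0 swap→a[0]=7 → slow++,fast++
(s=1,f=2) a[fast]=2≠0 swap→a[1]=2 → slow++,fast++
(s=2,f=3) a[fast]=0 → fast++
(s=2,f=4) a[fast]=0 → fast++
(s=2,f=5) a[fast]=8≠0 swap→a[2]=8 → slow++,fast++
(s=3,f=6) a[fast]=0 → fast++
(s=3,f=7) a[fast]=0 → fast++
(s=3,f=8) a[fast]=0 → fast++
(s=3,f=9) a[fast]=0 → fast++
(s=3,f=10) a[fast]=0 → fast++
(s=3,f=11) a[fast]=6≠0 swap→a[3]=6 → slow++,fast++
(s=4,f=12) a[fast]=6≠0 swap→a[4]=6 → slow++,fast++
(s=5,f=13) a[fast]=0 → fast++
(s=5,f=14) a[fast]=5≠0 swap→a[5]=5 → slow++,fast++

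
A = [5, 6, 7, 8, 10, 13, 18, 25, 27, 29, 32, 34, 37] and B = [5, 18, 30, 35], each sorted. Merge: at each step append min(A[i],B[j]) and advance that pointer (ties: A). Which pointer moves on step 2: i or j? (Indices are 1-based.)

[i=1,j=1] A[i]=5<=B[j]=5 take 5 → i++
[i=2,j=1] A[i]=6>B[j]=5 take 5 → j++

j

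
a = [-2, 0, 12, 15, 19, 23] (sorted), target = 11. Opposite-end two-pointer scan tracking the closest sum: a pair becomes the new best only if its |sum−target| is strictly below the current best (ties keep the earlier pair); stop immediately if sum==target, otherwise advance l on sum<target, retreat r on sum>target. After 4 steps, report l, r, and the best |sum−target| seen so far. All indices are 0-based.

l=1, r=2, best |Δ|=1

[0,5] -2+23=21 d=10 * → r--
[0,4] -2+19=17 d=6 * → r--
[0,3] -2+15=13 d=2 * → r--
[0,2] -2+12=10 d=1 * → l++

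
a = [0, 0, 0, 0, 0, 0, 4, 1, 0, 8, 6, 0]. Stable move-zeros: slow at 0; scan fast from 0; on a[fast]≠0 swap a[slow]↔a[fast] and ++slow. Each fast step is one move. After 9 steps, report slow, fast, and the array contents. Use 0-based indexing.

(s=0,f=0) a[fast]=0 → fast++
(s=0,f=1) a[fast]=0 → fast++
(s=0,f=2) a[fast]=0 → fast++
(s=0,f=3) a[fast]=0 → fast++
(s=0,f=4) a[fast]=0 → fast++
(s=0,f=5) a[fast]=0 → fast++
(s=0,f=6) a[fast]=4≠0 swap→a[0]=4 → slow++,fast++
(s=1,f=7) a[fast]=1≠0 swap→a[1]=1 → slow++,fast++
(s=2,f=8) a[fast]=0 → fast++

slow=2, fast=9, a=[4, 1, 0, 0, 0, 0, 0, 0, 0, 8, 6, 0]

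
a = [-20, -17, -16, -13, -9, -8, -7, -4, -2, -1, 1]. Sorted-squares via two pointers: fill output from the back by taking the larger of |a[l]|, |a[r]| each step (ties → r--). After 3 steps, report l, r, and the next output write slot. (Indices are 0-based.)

l=3, r=10, next write slot=7

l=0 r=10: |-20|>|1| out[10]=400, l++
l=1 r=10: |-17|>|1| out[9]=289, l++
l=2 r=10: |-16|>|1| out[8]=256, l++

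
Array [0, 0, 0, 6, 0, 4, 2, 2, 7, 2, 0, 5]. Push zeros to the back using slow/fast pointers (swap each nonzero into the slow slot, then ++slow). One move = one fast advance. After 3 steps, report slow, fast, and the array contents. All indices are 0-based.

slow=0, fast=3, a=[0, 0, 0, 6, 0, 4, 2, 2, 7, 2, 0, 5]

(s=0,f=0) a[fast]=0 → fast++
(s=0,f=1) a[fast]=0 → fast++
(s=0,f=2) a[fast]=0 → fast++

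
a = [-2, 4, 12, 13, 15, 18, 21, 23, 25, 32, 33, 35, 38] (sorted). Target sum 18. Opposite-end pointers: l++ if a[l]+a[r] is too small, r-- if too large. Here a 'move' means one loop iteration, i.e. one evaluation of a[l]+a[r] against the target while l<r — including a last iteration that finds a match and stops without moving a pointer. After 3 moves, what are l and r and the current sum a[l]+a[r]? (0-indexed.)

l=0, r=9, sum=30

l=0 r=12: -2+38=36 >18, r--
l=0 r=11: -2+35=33 >18, r--
l=0 r=10: -2+33=31 >18, r--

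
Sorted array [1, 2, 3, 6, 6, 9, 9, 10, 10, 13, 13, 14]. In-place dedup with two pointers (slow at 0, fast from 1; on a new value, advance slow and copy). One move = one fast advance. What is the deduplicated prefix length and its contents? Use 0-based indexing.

(s=0,f=1) a[fast]=2≠a[slow]=1 write a[1]=2 → slow++,fast++
(s=1,f=2) a[fast]=3≠a[slow]=2 write a[2]=3 → slow++,fast++
(s=2,f=3) a[fast]=6≠a[slow]=3 write a[3]=6 → slow++,fast++
(s=3,f=4) a[fast]=6=a[slow] dup → fast++
(s=3,f=5) a[fast]=9≠a[slow]=6 write a[4]=9 → slow++,fast++
(s=4,f=6) a[fast]=9=a[slow] dup → fast++
(s=4,f=7) a[fast]=10≠a[slow]=9 write a[5]=10 → slow++,fast++
(s=5,f=8) a[fast]=10=a[slow] dup → fast++
(s=5,f=9) a[fast]=13≠a[slow]=10 write a[6]=13 → slow++,fast++
(s=6,f=10) a[fast]=13=a[slow] dup → fast++
(s=6,f=11) a[fast]=14≠a[slow]=13 write a[7]=14 → slow++,fast++

length 8; prefix = [1, 2, 3, 6, 9, 10, 13, 14]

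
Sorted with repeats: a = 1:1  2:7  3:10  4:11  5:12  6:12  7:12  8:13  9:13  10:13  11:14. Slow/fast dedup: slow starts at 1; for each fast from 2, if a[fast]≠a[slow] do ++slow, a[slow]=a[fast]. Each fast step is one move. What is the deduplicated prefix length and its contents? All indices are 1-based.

slow=1 fast=2: a[fast]=7≠a[slow]=1 write a[2]=7, slow++,fast++
slow=2 fast=3: a[fast]=10≠a[slow]=7 write a[3]=10, slow++,fast++
slow=3 fast=4: a[fast]=11≠a[slow]=10 write a[4]=11, slow++,fast++
slow=4 fast=5: a[fast]=12≠a[slow]=11 write a[5]=12, slow++,fast++
slow=5 fast=6: a[fast]=12=a[slow] dup, fast++
slow=5 fast=7: a[fast]=12=a[slow] dup, fast++
slow=5 fast=8: a[fast]=13≠a[slow]=12 write a[6]=13, slow++,fast++
slow=6 fast=9: a[fast]=13=a[slow] dup, fast++
slow=6 fast=10: a[fast]=13=a[slow] dup, fast++
slow=6 fast=11: a[fast]=14≠a[slow]=13 write a[7]=14, slow++,fast++

length 7; prefix = [1, 7, 10, 11, 12, 13, 14]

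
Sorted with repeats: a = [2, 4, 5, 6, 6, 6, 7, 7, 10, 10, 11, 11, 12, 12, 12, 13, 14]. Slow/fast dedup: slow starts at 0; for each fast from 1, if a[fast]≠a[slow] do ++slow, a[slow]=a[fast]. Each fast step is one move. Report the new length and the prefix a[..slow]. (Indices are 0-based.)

length 10; prefix = [2, 4, 5, 6, 7, 10, 11, 12, 13, 14]

(s=0,f=1) a[fast]=4≠a[slow]=2 write a[1]=4 → slow++,fast++
(s=1,f=2) a[fast]=5≠a[slow]=4 write a[2]=5 → slow++,fast++
(s=2,f=3) a[fast]=6≠a[slow]=5 write a[3]=6 → slow++,fast++
(s=3,f=4) a[fast]=6=a[slow] dup → fast++
(s=3,f=5) a[fast]=6=a[slow] dup → fast++
(s=3,f=6) a[fast]=7≠a[slow]=6 write a[4]=7 → slow++,fast++
(s=4,f=7) a[fast]=7=a[slow] dup → fast++
(s=4,f=8) a[fast]=10≠a[slow]=7 write a[5]=10 → slow++,fast++
(s=5,f=9) a[fast]=10=a[slow] dup → fast++
(s=5,f=10) a[fast]=11≠a[slow]=10 write a[6]=11 → slow++,fast++
(s=6,f=11) a[fast]=11=a[slow] dup → fast++
(s=6,f=12) a[fast]=12≠a[slow]=11 write a[7]=12 → slow++,fast++
(s=7,f=13) a[fast]=12=a[slow] dup → fast++
(s=7,f=14) a[fast]=12=a[slow] dup → fast++
(s=7,f=15) a[fast]=13≠a[slow]=12 write a[8]=13 → slow++,fast++
(s=8,f=16) a[fast]=14≠a[slow]=13 write a[9]=14 → slow++,fast++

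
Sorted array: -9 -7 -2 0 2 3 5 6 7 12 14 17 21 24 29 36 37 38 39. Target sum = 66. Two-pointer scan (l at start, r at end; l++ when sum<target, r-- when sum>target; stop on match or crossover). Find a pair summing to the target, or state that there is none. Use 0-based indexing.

[0,18] -9+39=30 <66 → l++
[1,18] -7+39=32 <66 → l++
[2,18] -2+39=37 <66 → l++
[3,18] 0+39=39 <66 → l++
[4,18] 2+39=41 <66 → l++
[5,18] 3+39=42 <66 → l++
[6,18] 5+39=44 <66 → l++
[7,18] 6+39=45 <66 → l++
[8,18] 7+39=46 <66 → l++
[9,18] 12+39=51 <66 → l++
[10,18] 14+39=53 <66 → l++
[11,18] 17+39=56 <66 → l++
[12,18] 21+39=60 <66 → l++
[13,18] 24+39=63 <66 → l++
[14,18] 29+39=68 >66 → r--
[14,17] 29+38=67 >66 → r--
[14,16] 29+37=66 → found

(29, 37)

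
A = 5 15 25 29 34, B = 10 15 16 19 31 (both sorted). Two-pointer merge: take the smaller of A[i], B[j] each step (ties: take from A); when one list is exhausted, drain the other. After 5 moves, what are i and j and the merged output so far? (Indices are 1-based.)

i=1 j=1: A[i]=5<=B[j]=10 take 5, i++
i=2 j=1: A[i]=15>B[j]=10 take 10, j++
i=2 j=2: A[i]=15<=B[j]=15 take 15, i++
i=3 j=2: A[i]=25>B[j]=15 take 15, j++
i=3 j=3: A[i]=25>B[j]=16 take 16, j++

i=3, j=4, merged so far=[5, 10, 15, 15, 16]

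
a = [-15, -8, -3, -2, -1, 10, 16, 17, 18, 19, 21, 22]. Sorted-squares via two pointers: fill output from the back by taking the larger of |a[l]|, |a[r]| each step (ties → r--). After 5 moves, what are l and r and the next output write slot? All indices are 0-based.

l=0, r=6, next write slot=6

l=0 r=11: |-15|<=|22| out[11]=484, r--
l=0 r=10: |-15|<=|21| out[10]=441, r--
l=0 r=9: |-15|<=|19| out[9]=361, r--
l=0 r=8: |-15|<=|18| out[8]=324, r--
l=0 r=7: |-15|<=|17| out[7]=289, r--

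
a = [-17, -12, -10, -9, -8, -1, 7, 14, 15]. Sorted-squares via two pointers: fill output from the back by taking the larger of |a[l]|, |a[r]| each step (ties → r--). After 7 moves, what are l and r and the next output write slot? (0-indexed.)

l=5, r=6, next write slot=1

l=0 r=8: |-17|>|15| out[8]=289, l++
l=1 r=8: |-12|<=|15| out[7]=225, r--
l=1 r=7: |-12|<=|14| out[6]=196, r--
l=1 r=6: |-12|>|7| out[5]=144, l++
l=2 r=6: |-10|>|7| out[4]=100, l++
l=3 r=6: |-9|>|7| out[3]=81, l++
l=4 r=6: |-8|>|7| out[2]=64, l++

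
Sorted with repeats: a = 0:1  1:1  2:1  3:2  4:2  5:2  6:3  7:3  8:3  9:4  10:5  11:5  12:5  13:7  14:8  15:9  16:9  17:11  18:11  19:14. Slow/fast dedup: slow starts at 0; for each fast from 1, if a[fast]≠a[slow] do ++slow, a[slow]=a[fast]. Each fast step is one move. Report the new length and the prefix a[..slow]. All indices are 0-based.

(s=0,f=1) a[fast]=1=a[slow] dup → fast++
(s=0,f=2) a[fast]=1=a[slow] dup → fast++
(s=0,f=3) a[fast]=2≠a[slow]=1 write a[1]=2 → slow++,fast++
(s=1,f=4) a[fast]=2=a[slow] dup → fast++
(s=1,f=5) a[fast]=2=a[slow] dup → fast++
(s=1,f=6) a[fast]=3≠a[slow]=2 write a[2]=3 → slow++,fast++
(s=2,f=7) a[fast]=3=a[slow] dup → fast++
(s=2,f=8) a[fast]=3=a[slow] dup → fast++
(s=2,f=9) a[fast]=4≠a[slow]=3 write a[3]=4 → slow++,fast++
(s=3,f=10) a[fast]=5≠a[slow]=4 write a[4]=5 → slow++,fast++
(s=4,f=11) a[fast]=5=a[slow] dup → fast++
(s=4,f=12) a[fast]=5=a[slow] dup → fast++
(s=4,f=13) a[fast]=7≠a[slow]=5 write a[5]=7 → slow++,fast++
(s=5,f=14) a[fast]=8≠a[slow]=7 write a[6]=8 → slow++,fast++
(s=6,f=15) a[fast]=9≠a[slow]=8 write a[7]=9 → slow++,fast++
(s=7,f=16) a[fast]=9=a[slow] dup → fast++
(s=7,f=17) a[fast]=11≠a[slow]=9 write a[8]=11 → slow++,fast++
(s=8,f=18) a[fast]=11=a[slow] dup → fast++
(s=8,f=19) a[fast]=14≠a[slow]=11 write a[9]=14 → slow++,fast++

length 10; prefix = [1, 2, 3, 4, 5, 7, 8, 9, 11, 14]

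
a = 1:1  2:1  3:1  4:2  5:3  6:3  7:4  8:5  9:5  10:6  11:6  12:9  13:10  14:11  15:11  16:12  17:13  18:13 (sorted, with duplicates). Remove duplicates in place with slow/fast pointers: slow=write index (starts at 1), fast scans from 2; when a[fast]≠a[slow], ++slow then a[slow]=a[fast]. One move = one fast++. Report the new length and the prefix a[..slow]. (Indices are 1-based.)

length 11; prefix = [1, 2, 3, 4, 5, 6, 9, 10, 11, 12, 13]

slow=1 fast=2: a[fast]=1=a[slow] dup, fast++
slow=1 fast=3: a[fast]=1=a[slow] dup, fast++
slow=1 fast=4: a[fast]=2≠a[slow]=1 write a[2]=2, slow++,fast++
slow=2 fast=5: a[fast]=3≠a[slow]=2 write a[3]=3, slow++,fast++
slow=3 fast=6: a[fast]=3=a[slow] dup, fast++
slow=3 fast=7: a[fast]=4≠a[slow]=3 write a[4]=4, slow++,fast++
slow=4 fast=8: a[fast]=5≠a[slow]=4 write a[5]=5, slow++,fast++
slow=5 fast=9: a[fast]=5=a[slow] dup, fast++
slow=5 fast=10: a[fast]=6≠a[slow]=5 write a[6]=6, slow++,fast++
slow=6 fast=11: a[fast]=6=a[slow] dup, fast++
slow=6 fast=12: a[fast]=9≠a[slow]=6 write a[7]=9, slow++,fast++
slow=7 fast=13: a[fast]=10≠a[slow]=9 write a[8]=10, slow++,fast++
slow=8 fast=14: a[fast]=11≠a[slow]=10 write a[9]=11, slow++,fast++
slow=9 fast=15: a[fast]=11=a[slow] dup, fast++
slow=9 fast=16: a[fast]=12≠a[slow]=11 write a[10]=12, slow++,fast++
slow=10 fast=17: a[fast]=13≠a[slow]=12 write a[11]=13, slow++,fast++
slow=11 fast=18: a[fast]=13=a[slow] dup, fast++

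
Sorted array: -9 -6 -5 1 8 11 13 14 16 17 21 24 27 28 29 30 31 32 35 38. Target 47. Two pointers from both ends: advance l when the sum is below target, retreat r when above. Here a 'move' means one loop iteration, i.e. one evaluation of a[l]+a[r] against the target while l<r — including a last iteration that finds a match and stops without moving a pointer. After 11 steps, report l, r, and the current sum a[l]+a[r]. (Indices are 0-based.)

[0,19] -9+38=29 <47 → l++
[1,19] -6+38=32 <47 → l++
[2,19] -5+38=33 <47 → l++
[3,19] 1+38=39 <47 → l++
[4,19] 8+38=46 <47 → l++
[5,19] 11+38=49 >47 → r--
[5,18] 11+35=46 <47 → l++
[6,18] 13+35=48 >47 → r--
[6,17] 13+32=45 <47 → l++
[7,17] 14+32=46 <47 → l++
[8,17] 16+32=48 >47 → r--

l=8, r=16, sum=47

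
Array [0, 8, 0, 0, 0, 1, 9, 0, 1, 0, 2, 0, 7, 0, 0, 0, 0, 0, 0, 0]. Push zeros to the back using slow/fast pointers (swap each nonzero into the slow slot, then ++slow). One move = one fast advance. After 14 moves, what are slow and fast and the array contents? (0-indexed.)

slow=0 fast=0: a[fast]=0, fast++
slow=0 fast=1: a[fast]=8≠0 swap→a[0]=8, slow++,fast++
slow=1 fast=2: a[fast]=0, fast++
slow=1 fast=3: a[fast]=0, fast++
slow=1 fast=4: a[fast]=0, fast++
slow=1 fast=5: a[fast]=1≠0 swap→a[1]=1, slow++,fast++
slow=2 fast=6: a[fast]=9≠0 swap→a[2]=9, slow++,fast++
slow=3 fast=7: a[fast]=0, fast++
slow=3 fast=8: a[fast]=1≠0 swap→a[3]=1, slow++,fast++
slow=4 fast=9: a[fast]=0, fast++
slow=4 fast=10: a[fast]=2≠0 swap→a[4]=2, slow++,fast++
slow=5 fast=11: a[fast]=0, fast++
slow=5 fast=12: a[fast]=7≠0 swap→a[5]=7, slow++,fast++
slow=6 fast=13: a[fast]=0, fast++

slow=6, fast=14, a=[8, 1, 9, 1, 2, 7, 0, 0, 0, 0, 0, 0, 0, 0, 0, 0, 0, 0, 0, 0]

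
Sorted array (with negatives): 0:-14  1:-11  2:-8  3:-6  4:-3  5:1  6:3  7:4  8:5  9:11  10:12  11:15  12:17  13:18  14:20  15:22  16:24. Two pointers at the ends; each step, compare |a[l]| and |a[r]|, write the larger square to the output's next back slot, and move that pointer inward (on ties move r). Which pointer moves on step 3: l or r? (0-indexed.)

r

[0,16] |-14|<=|24| out[16]=576 → r--
[0,15] |-14|<=|22| out[15]=484 → r--
[0,14] |-14|<=|20| out[14]=400 → r--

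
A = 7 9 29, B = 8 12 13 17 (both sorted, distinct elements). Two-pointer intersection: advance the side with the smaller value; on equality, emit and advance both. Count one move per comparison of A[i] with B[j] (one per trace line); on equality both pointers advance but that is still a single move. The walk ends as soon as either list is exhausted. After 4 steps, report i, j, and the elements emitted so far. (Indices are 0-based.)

i=2, j=2, emitted=[]

[i=0,j=0] 7<8 → i++
[i=1,j=0] 9>8 → j++
[i=1,j=1] 9<12 → i++
[i=2,j=1] 29>12 → j++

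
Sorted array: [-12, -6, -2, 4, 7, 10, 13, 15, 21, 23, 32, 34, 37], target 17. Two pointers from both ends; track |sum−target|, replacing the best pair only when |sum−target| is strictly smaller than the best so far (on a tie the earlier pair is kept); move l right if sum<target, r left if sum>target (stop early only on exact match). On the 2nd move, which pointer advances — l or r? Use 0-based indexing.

r

[0,12] -12+37=25 d=8 * → r--
[0,11] -12+34=22 d=5 * → r--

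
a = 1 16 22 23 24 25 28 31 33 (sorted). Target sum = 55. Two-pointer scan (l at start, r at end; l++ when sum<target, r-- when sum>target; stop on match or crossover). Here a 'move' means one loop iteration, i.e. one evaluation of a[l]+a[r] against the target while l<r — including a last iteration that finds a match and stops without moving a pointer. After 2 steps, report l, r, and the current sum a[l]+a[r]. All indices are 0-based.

[0,8] 1+33=34 <55 → l++
[1,8] 16+33=49 <55 → l++

l=2, r=8, sum=55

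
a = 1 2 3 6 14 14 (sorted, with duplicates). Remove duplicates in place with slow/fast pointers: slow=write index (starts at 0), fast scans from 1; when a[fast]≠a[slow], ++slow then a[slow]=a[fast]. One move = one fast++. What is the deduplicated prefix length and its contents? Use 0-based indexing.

length 5; prefix = [1, 2, 3, 6, 14]

slow=0 fast=1: a[fast]=2≠a[slow]=1 write a[1]=2, slow++,fast++
slow=1 fast=2: a[fast]=3≠a[slow]=2 write a[2]=3, slow++,fast++
slow=2 fast=3: a[fast]=6≠a[slow]=3 write a[3]=6, slow++,fast++
slow=3 fast=4: a[fast]=14≠a[slow]=6 write a[4]=14, slow++,fast++
slow=4 fast=5: a[fast]=14=a[slow] dup, fast++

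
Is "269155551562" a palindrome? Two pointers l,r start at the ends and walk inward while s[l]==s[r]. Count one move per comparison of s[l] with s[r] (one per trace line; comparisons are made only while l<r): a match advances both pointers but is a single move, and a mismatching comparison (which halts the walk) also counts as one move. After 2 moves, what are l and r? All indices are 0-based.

[0,11] '2'=='2' → l++,r--
[1,10] '6'=='6' → l++,r--

l=2, r=9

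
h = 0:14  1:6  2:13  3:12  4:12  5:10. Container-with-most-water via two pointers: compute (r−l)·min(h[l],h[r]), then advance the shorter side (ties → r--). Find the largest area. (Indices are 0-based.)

max area = 50

l=0 r=5: min(14,10)*5=50 best=50 *, r--
l=0 r=4: min(14,12)*4=48 best=50, r--
l=0 r=3: min(14,12)*3=36 best=50, r--
l=0 r=2: min(14,13)*2=26 best=50, r--
l=0 r=1: min(14,6)*1=6 best=50, r--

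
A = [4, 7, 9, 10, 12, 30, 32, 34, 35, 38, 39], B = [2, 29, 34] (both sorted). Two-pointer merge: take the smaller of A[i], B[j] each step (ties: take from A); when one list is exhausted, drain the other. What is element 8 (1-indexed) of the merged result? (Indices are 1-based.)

merged[8] = 30

i=1 j=1: A[i]=4>B[j]=2 take 2, j++
i=1 j=2: A[i]=4<=B[j]=29 take 4, i++
i=2 j=2: A[i]=7<=B[j]=29 take 7, i++
i=3 j=2: A[i]=9<=B[j]=29 take 9, i++
i=4 j=2: A[i]=10<=B[j]=29 take 10, i++
i=5 j=2: A[i]=12<=B[j]=29 take 12, i++
i=6 j=2: A[i]=30>B[j]=29 take 29, j++
i=6 j=3: A[i]=30<=B[j]=34 take 30, i++
i=7 j=3: A[i]=32<=B[j]=34 take 32, i++
i=8 j=3: A[i]=34<=B[j]=34 take 34, i++
i=9 j=3: A[i]=35>B[j]=34 take 34, j++
i=9 j=4: B done, take A[i]=35, i++
i=10 j=4: B done, take A[i]=38, i++
i=11 j=4: B done, take A[i]=39, i++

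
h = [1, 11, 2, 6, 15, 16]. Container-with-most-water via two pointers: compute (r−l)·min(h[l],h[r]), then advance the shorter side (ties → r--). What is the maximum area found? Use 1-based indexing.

l=1 r=6: min(1,16)*5=5 best=5 *, l++
l=2 r=6: min(11,16)*4=44 best=44 *, l++
l=3 r=6: min(2,16)*3=6 best=44, l++
l=4 r=6: min(6,16)*2=12 best=44, l++
l=5 r=6: min(15,16)*1=15 best=44, l++

max area = 44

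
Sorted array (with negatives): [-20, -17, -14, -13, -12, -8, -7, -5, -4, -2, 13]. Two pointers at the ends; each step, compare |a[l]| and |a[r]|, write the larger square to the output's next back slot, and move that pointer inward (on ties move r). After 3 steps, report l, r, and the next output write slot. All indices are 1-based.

l=1 r=11: |-20|>|13| out[11]=400, l++
l=2 r=11: |-17|>|13| out[10]=289, l++
l=3 r=11: |-14|>|13| out[9]=196, l++

l=4, r=11, next write slot=8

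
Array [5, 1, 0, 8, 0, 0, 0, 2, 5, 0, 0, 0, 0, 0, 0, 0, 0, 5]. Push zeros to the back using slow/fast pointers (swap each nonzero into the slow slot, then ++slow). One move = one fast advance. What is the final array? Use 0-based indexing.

(s=0,f=0) a[fast]=5≠0 swap→a[0]=5 → slow++,fast++
(s=1,f=1) a[fast]=1≠0 swap→a[1]=1 → slow++,fast++
(s=2,f=2) a[fast]=0 → fast++
(s=2,f=3) a[fast]=8≠0 swap→a[2]=8 → slow++,fast++
(s=3,f=4) a[fast]=0 → fast++
(s=3,f=5) a[fast]=0 → fast++
(s=3,f=6) a[fast]=0 → fast++
(s=3,f=7) a[fast]=2≠0 swap→a[3]=2 → slow++,fast++
(s=4,f=8) a[fast]=5≠0 swap→a[4]=5 → slow++,fast++
(s=5,f=9) a[fast]=0 → fast++
(s=5,f=10) a[fast]=0 → fast++
(s=5,f=11) a[fast]=0 → fast++
(s=5,f=12) a[fast]=0 → fast++
(s=5,f=13) a[fast]=0 → fast++
(s=5,f=14) a[fast]=0 → fast++
(s=5,f=15) a[fast]=0 → fast++
(s=5,f=16) a[fast]=0 → fast++
(s=5,f=17) a[fast]=5≠0 swap→a[5]=5 → slow++,fast++

[5, 1, 8, 2, 5, 5, 0, 0, 0, 0, 0, 0, 0, 0, 0, 0, 0, 0]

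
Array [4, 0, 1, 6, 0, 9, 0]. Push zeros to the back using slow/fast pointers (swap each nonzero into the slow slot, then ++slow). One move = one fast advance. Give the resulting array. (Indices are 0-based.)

(s=0,f=0) a[fast]=4≠0 swap→a[0]=4 → slow++,fast++
(s=1,f=1) a[fast]=0 → fast++
(s=1,f=2) a[fast]=1≠0 swap→a[1]=1 → slow++,fast++
(s=2,f=3) a[fast]=6≠0 swap→a[2]=6 → slow++,fast++
(s=3,f=4) a[fast]=0 → fast++
(s=3,f=5) a[fast]=9≠0 swap→a[3]=9 → slow++,fast++
(s=4,f=6) a[fast]=0 → fast++

[4, 1, 6, 9, 0, 0, 0]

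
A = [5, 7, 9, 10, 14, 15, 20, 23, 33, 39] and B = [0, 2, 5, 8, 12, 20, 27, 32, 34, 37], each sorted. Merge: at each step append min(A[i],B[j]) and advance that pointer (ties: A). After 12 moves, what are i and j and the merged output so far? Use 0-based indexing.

i=0 j=0: A[i]=5>B[j]=0 take 0, j++
i=0 j=1: A[i]=5>B[j]=2 take 2, j++
i=0 j=2: A[i]=5<=B[j]=5 take 5, i++
i=1 j=2: A[i]=7>B[j]=5 take 5, j++
i=1 j=3: A[i]=7<=B[j]=8 take 7, i++
i=2 j=3: A[i]=9>B[j]=8 take 8, j++
i=2 j=4: A[i]=9<=B[j]=12 take 9, i++
i=3 j=4: A[i]=10<=B[j]=12 take 10, i++
i=4 j=4: A[i]=14>B[j]=12 take 12, j++
i=4 j=5: A[i]=14<=B[j]=20 take 14, i++
i=5 j=5: A[i]=15<=B[j]=20 take 15, i++
i=6 j=5: A[i]=20<=B[j]=20 take 20, i++

i=7, j=5, merged so far=[0, 2, 5, 5, 7, 8, 9, 10, 12, 14, 15, 20]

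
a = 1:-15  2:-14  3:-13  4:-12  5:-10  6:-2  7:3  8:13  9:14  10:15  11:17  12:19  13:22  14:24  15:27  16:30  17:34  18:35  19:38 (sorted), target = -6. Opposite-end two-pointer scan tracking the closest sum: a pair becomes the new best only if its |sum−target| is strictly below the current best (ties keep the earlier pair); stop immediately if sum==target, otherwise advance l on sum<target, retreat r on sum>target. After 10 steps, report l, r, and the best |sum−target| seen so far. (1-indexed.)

[1,19] -15+38=23 d=29 * → r--
[1,18] -15+35=20 d=26 * → r--
[1,17] -15+34=19 d=25 * → r--
[1,16] -15+30=15 d=21 * → r--
[1,15] -15+27=12 d=18 * → r--
[1,14] -15+24=9 d=15 * → r--
[1,13] -15+22=7 d=13 * → r--
[1,12] -15+19=4 d=10 * → r--
[1,11] -15+17=2 d=8 * → r--
[1,10] -15+15=0 d=6 * → r--

l=1, r=9, best |Δ|=6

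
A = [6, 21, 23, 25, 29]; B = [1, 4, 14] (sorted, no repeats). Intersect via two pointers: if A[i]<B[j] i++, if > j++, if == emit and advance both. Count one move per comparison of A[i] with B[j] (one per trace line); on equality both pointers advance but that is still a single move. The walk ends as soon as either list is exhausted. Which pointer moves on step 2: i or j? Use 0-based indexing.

[i=0,j=0] 6>1 → j++
[i=0,j=1] 6>4 → j++

j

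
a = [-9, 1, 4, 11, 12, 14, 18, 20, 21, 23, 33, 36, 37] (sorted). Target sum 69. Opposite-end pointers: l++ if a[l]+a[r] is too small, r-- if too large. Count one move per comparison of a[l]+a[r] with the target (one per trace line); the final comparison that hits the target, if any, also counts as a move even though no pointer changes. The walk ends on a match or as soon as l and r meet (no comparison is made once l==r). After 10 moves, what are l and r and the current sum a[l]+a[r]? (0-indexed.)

l=10, r=12, sum=70

[0,12] -9+37=28 <69 → l++
[1,12] 1+37=38 <69 → l++
[2,12] 4+37=41 <69 → l++
[3,12] 11+37=48 <69 → l++
[4,12] 12+37=49 <69 → l++
[5,12] 14+37=51 <69 → l++
[6,12] 18+37=55 <69 → l++
[7,12] 20+37=57 <69 → l++
[8,12] 21+37=58 <69 → l++
[9,12] 23+37=60 <69 → l++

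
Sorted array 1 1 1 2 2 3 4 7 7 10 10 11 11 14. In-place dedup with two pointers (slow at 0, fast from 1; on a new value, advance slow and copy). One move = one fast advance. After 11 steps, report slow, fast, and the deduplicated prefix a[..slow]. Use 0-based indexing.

slow=0 fast=1: a[fast]=1=a[slow] dup, fast++
slow=0 fast=2: a[fast]=1=a[slow] dup, fast++
slow=0 fast=3: a[fast]=2≠a[slow]=1 write a[1]=2, slow++,fast++
slow=1 fast=4: a[fast]=2=a[slow] dup, fast++
slow=1 fast=5: a[fast]=3≠a[slow]=2 write a[2]=3, slow++,fast++
slow=2 fast=6: a[fast]=4≠a[slow]=3 write a[3]=4, slow++,fast++
slow=3 fast=7: a[fast]=7≠a[slow]=4 write a[4]=7, slow++,fast++
slow=4 fast=8: a[fast]=7=a[slow] dup, fast++
slow=4 fast=9: a[fast]=10≠a[slow]=7 write a[5]=10, slow++,fast++
slow=5 fast=10: a[fast]=10=a[slow] dup, fast++
slow=5 fast=11: a[fast]=11≠a[slow]=10 write a[6]=11, slow++,fast++

slow=6, fast=12, prefix=[1, 2, 3, 4, 7, 10, 11]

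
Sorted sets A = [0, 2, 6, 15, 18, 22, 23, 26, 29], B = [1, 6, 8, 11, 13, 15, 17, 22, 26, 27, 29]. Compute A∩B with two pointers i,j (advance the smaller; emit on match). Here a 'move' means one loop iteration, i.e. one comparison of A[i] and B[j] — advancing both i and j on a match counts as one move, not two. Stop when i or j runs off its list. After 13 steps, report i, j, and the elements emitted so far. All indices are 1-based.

i=1 j=1: 0<1, i++
i=2 j=1: 2>1, j++
i=2 j=2: 2<6, i++
i=3 j=2: 6==6 emit, i++,j++
i=4 j=3: 15>8, j++
i=4 j=4: 15>11, j++
i=4 j=5: 15>13, j++
i=4 j=6: 15==15 emit, i++,j++
i=5 j=7: 18>17, j++
i=5 j=8: 18<22, i++
i=6 j=8: 22==22 emit, i++,j++
i=7 j=9: 23<26, i++
i=8 j=9: 26==26 emit, i++,j++

i=9, j=10, emitted=[6, 15, 22, 26]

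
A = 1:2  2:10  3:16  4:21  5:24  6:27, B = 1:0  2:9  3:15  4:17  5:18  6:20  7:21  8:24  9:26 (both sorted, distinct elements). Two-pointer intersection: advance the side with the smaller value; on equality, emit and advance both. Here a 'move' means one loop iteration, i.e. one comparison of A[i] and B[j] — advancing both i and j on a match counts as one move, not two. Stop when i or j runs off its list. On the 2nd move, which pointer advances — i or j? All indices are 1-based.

i

[i=1,j=1] 2>0 → j++
[i=1,j=2] 2<9 → i++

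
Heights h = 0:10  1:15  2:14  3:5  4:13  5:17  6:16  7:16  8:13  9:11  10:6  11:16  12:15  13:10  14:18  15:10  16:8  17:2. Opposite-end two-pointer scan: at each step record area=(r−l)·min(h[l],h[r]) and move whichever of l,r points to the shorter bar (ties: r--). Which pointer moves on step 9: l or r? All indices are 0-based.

l=0 r=17: min(10,2)*17=34 best=34 *, r--
l=0 r=16: min(10,8)*16=128 best=128 *, r--
l=0 r=15: min(10,10)*15=150 best=150 *, r--
l=0 r=14: min(10,18)*14=140 best=150, l++
l=1 r=14: min(15,18)*13=195 best=195 *, l++
l=2 r=14: min(14,18)*12=168 best=195, l++
l=3 r=14: min(5,18)*11=55 best=195, l++
l=4 r=14: min(13,18)*10=130 best=195, l++
l=5 r=14: min(17,18)*9=153 best=195, l++

l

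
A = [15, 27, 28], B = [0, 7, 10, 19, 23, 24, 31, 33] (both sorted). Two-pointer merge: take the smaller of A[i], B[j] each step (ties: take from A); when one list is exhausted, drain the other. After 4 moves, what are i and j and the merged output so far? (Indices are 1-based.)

i=1 j=1: A[i]=15>B[j]=0 take 0, j++
i=1 j=2: A[i]=15>B[j]=7 take 7, j++
i=1 j=3: A[i]=15>B[j]=10 take 10, j++
i=1 j=4: A[i]=15<=B[j]=19 take 15, i++

i=2, j=4, merged so far=[0, 7, 10, 15]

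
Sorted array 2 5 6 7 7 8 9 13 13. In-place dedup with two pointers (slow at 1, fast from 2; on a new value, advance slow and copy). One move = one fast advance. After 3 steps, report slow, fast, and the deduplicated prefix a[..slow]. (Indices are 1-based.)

(s=1,f=2) a[fast]=5≠a[slow]=2 write a[2]=5 → slow++,fast++
(s=2,f=3) a[fast]=6≠a[slow]=5 write a[3]=6 → slow++,fast++
(s=3,f=4) a[fast]=7≠a[slow]=6 write a[4]=7 → slow++,fast++

slow=4, fast=5, prefix=[2, 5, 6, 7]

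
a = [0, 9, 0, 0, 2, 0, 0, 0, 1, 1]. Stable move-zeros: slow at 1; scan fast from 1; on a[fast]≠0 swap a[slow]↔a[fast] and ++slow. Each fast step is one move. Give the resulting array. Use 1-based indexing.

[9, 2, 1, 1, 0, 0, 0, 0, 0, 0]

slow=1 fast=1: a[fast]=0, fast++
slow=1 fast=2: a[fast]=9≠0 swap→a[1]=9, slow++,fast++
slow=2 fast=3: a[fast]=0, fast++
slow=2 fast=4: a[fast]=0, fast++
slow=2 fast=5: a[fast]=2≠0 swap→a[2]=2, slow++,fast++
slow=3 fast=6: a[fast]=0, fast++
slow=3 fast=7: a[fast]=0, fast++
slow=3 fast=8: a[fast]=0, fast++
slow=3 fast=9: a[fast]=1≠0 swap→a[3]=1, slow++,fast++
slow=4 fast=10: a[fast]=1≠0 swap→a[4]=1, slow++,fast++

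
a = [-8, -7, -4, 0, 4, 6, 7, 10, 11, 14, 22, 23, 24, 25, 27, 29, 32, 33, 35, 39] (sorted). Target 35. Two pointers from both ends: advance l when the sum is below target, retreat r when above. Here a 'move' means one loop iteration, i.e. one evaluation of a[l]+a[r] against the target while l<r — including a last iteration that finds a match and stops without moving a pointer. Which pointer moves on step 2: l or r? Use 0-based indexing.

l

[0,19] -8+39=31 <35 → l++
[1,19] -7+39=32 <35 → l++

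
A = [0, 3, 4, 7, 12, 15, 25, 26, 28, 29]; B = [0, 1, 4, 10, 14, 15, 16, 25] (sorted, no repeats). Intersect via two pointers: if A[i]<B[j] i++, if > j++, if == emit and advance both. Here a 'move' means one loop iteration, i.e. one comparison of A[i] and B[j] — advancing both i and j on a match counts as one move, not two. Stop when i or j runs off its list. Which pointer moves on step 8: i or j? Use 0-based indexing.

[i=0,j=0] 0==0 emit → i++,j++
[i=1,j=1] 3>1 → j++
[i=1,j=2] 3<4 → i++
[i=2,j=2] 4==4 emit → i++,j++
[i=3,j=3] 7<10 → i++
[i=4,j=3] 12>10 → j++
[i=4,j=4] 12<14 → i++
[i=5,j=4] 15>14 → j++

j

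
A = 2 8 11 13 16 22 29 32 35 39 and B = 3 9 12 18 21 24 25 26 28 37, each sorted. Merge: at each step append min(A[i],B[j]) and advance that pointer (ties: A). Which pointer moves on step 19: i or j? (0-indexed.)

j

i=0 j=0: A[i]=2<=B[j]=3 take 2, i++
i=1 j=0: A[i]=8>B[j]=3 take 3, j++
i=1 j=1: A[i]=8<=B[j]=9 take 8, i++
i=2 j=1: A[i]=11>B[j]=9 take 9, j++
i=2 j=2: A[i]=11<=B[j]=12 take 11, i++
i=3 j=2: A[i]=13>B[j]=12 take 12, j++
i=3 j=3: A[i]=13<=B[j]=18 take 13, i++
i=4 j=3: A[i]=16<=B[j]=18 take 16, i++
i=5 j=3: A[i]=22>B[j]=18 take 18, j++
i=5 j=4: A[i]=22>B[j]=21 take 21, j++
i=5 j=5: A[i]=22<=B[j]=24 take 22, i++
i=6 j=5: A[i]=29>B[j]=24 take 24, j++
i=6 j=6: A[i]=29>B[j]=25 take 25, j++
i=6 j=7: A[i]=29>B[j]=26 take 26, j++
i=6 j=8: A[i]=29>B[j]=28 take 28, j++
i=6 j=9: A[i]=29<=B[j]=37 take 29, i++
i=7 j=9: A[i]=32<=B[j]=37 take 32, i++
i=8 j=9: A[i]=35<=B[j]=37 take 35, i++
i=9 j=9: A[i]=39>B[j]=37 take 37, j++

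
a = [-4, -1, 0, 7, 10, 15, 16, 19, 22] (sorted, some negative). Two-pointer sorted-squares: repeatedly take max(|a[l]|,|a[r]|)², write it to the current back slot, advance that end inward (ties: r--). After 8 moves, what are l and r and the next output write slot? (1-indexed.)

l=1 r=9: |-4|<=|22| out[9]=484, r--
l=1 r=8: |-4|<=|19| out[8]=361, r--
l=1 r=7: |-4|<=|16| out[7]=256, r--
l=1 r=6: |-4|<=|15| out[6]=225, r--
l=1 r=5: |-4|<=|10| out[5]=100, r--
l=1 r=4: |-4|<=|7| out[4]=49, r--
l=1 r=3: |-4|>|0| out[3]=16, l++
l=2 r=3: |-1|>|0| out[2]=1, l++

l=3, r=3, next write slot=1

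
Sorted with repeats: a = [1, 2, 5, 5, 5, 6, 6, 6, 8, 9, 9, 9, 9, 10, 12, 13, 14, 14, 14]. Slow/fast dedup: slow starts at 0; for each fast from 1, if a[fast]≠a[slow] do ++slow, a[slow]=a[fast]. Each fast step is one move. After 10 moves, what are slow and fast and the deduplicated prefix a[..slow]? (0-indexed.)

(s=0,f=1) a[fast]=2≠a[slow]=1 write a[1]=2 → slow++,fast++
(s=1,f=2) a[fast]=5≠a[slow]=2 write a[2]=5 → slow++,fast++
(s=2,f=3) a[fast]=5=a[slow] dup → fast++
(s=2,f=4) a[fast]=5=a[slow] dup → fast++
(s=2,f=5) a[fast]=6≠a[slow]=5 write a[3]=6 → slow++,fast++
(s=3,f=6) a[fast]=6=a[slow] dup → fast++
(s=3,f=7) a[fast]=6=a[slow] dup → fast++
(s=3,f=8) a[fast]=8≠a[slow]=6 write a[4]=8 → slow++,fast++
(s=4,f=9) a[fast]=9≠a[slow]=8 write a[5]=9 → slow++,fast++
(s=5,f=10) a[fast]=9=a[slow] dup → fast++

slow=5, fast=11, prefix=[1, 2, 5, 6, 8, 9]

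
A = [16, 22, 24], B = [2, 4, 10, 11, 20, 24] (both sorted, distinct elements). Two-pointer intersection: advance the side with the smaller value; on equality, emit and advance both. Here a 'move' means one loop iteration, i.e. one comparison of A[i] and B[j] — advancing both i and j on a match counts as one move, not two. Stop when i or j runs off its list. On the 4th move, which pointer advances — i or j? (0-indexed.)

j

[i=0,j=0] 16>2 → j++
[i=0,j=1] 16>4 → j++
[i=0,j=2] 16>10 → j++
[i=0,j=3] 16>11 → j++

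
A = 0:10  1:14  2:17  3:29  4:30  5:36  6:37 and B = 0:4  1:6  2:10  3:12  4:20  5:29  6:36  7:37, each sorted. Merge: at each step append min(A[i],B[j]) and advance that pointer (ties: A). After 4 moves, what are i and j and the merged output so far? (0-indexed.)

i=0 j=0: A[i]=10>B[j]=4 take 4, j++
i=0 j=1: A[i]=10>B[j]=6 take 6, j++
i=0 j=2: A[i]=10<=B[j]=10 take 10, i++
i=1 j=2: A[i]=14>B[j]=10 take 10, j++

i=1, j=3, merged so far=[4, 6, 10, 10]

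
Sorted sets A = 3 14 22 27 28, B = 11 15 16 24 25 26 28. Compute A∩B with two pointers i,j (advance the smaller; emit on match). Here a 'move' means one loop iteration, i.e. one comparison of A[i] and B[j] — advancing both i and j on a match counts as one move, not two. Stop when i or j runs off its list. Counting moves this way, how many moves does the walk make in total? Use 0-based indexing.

11 moves

[i=0,j=0] 3<11 → i++
[i=1,j=0] 14>11 → j++
[i=1,j=1] 14<15 → i++
[i=2,j=1] 22>15 → j++
[i=2,j=2] 22>16 → j++
[i=2,j=3] 22<24 → i++
[i=3,j=3] 27>24 → j++
[i=3,j=4] 27>25 → j++
[i=3,j=5] 27>26 → j++
[i=3,j=6] 27<28 → i++
[i=4,j=6] 28==28 emit → i++,j++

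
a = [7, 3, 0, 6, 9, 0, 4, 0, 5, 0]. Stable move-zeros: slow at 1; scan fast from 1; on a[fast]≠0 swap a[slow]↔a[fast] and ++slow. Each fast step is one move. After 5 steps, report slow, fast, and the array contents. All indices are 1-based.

slow=1 fast=1: a[fast]=7≠0 swap→a[1]=7, slow++,fast++
slow=2 fast=2: a[fast]=3≠0 swap→a[2]=3, slow++,fast++
slow=3 fast=3: a[fast]=0, fast++
slow=3 fast=4: a[fast]=6≠0 swap→a[3]=6, slow++,fast++
slow=4 fast=5: a[fast]=9≠0 swap→a[4]=9, slow++,fast++

slow=5, fast=6, a=[7, 3, 6, 9, 0, 0, 4, 0, 5, 0]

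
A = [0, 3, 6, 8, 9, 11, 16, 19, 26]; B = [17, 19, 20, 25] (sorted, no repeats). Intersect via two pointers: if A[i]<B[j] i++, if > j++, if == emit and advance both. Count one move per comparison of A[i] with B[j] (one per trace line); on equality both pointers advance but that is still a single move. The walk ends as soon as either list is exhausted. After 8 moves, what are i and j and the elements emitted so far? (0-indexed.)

[i=0,j=0] 0<17 → i++
[i=1,j=0] 3<17 → i++
[i=2,j=0] 6<17 → i++
[i=3,j=0] 8<17 → i++
[i=4,j=0] 9<17 → i++
[i=5,j=0] 11<17 → i++
[i=6,j=0] 16<17 → i++
[i=7,j=0] 19>17 → j++

i=7, j=1, emitted=[]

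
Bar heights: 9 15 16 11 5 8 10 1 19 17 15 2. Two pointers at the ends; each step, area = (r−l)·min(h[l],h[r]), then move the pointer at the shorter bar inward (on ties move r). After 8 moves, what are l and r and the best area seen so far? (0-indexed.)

l=0 r=11: min(9,2)*11=22 best=22 *, r--
l=0 r=10: min(9,15)*10=90 best=90 *, l++
l=1 r=10: min(15,15)*9=135 best=135 *, r--
l=1 r=9: min(15,17)*8=120 best=135, l++
l=2 r=9: min(16,17)*7=112 best=135, l++
l=3 r=9: min(11,17)*6=66 best=135, l++
l=4 r=9: min(5,17)*5=25 best=135, l++
l=5 r=9: min(8,17)*4=32 best=135, l++

l=6, r=9, best area=135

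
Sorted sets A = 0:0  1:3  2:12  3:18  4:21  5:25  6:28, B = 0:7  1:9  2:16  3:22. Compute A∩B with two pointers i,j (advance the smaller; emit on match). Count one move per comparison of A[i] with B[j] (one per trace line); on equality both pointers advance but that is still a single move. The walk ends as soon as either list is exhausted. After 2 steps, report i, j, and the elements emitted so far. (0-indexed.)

[i=0,j=0] 0<7 → i++
[i=1,j=0] 3<7 → i++

i=2, j=0, emitted=[]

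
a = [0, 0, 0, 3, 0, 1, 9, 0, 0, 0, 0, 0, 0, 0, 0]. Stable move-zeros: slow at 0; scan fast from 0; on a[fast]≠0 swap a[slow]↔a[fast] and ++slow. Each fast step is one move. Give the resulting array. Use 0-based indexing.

[3, 1, 9, 0, 0, 0, 0, 0, 0, 0, 0, 0, 0, 0, 0]

(s=0,f=0) a[fast]=0 → fast++
(s=0,f=1) a[fast]=0 → fast++
(s=0,f=2) a[fast]=0 → fast++
(s=0,f=3) a[fast]=3≠0 swap→a[0]=3 → slow++,fast++
(s=1,f=4) a[fast]=0 → fast++
(s=1,f=5) a[fast]=1≠0 swap→a[1]=1 → slow++,fast++
(s=2,f=6) a[fast]=9≠0 swap→a[2]=9 → slow++,fast++
(s=3,f=7) a[fast]=0 → fast++
(s=3,f=8) a[fast]=0 → fast++
(s=3,f=9) a[fast]=0 → fast++
(s=3,f=10) a[fast]=0 → fast++
(s=3,f=11) a[fast]=0 → fast++
(s=3,f=12) a[fast]=0 → fast++
(s=3,f=13) a[fast]=0 → fast++
(s=3,f=14) a[fast]=0 → fast++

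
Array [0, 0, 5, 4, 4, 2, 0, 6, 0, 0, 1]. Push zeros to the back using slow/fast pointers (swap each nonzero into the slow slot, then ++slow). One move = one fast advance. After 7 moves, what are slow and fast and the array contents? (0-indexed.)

(s=0,f=0) a[fast]=0 → fast++
(s=0,f=1) a[fast]=0 → fast++
(s=0,f=2) a[fast]=5≠0 swap→a[0]=5 → slow++,fast++
(s=1,f=3) a[fast]=4≠0 swap→a[1]=4 → slow++,fast++
(s=2,f=4) a[fast]=4≠0 swap→a[2]=4 → slow++,fast++
(s=3,f=5) a[fast]=2≠0 swap→a[3]=2 → slow++,fast++
(s=4,f=6) a[fast]=0 → fast++

slow=4, fast=7, a=[5, 4, 4, 2, 0, 0, 0, 6, 0, 0, 1]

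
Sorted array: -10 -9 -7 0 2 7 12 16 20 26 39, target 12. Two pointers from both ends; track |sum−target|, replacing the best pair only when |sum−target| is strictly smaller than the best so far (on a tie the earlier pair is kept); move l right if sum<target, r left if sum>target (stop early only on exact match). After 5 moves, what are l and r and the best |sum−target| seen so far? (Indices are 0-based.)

l=0 r=10: -10+39=29 d=17 *, r--
l=0 r=9: -10+26=16 d=4 *, r--
l=0 r=8: -10+20=10 d=2 *, l++
l=1 r=8: -9+20=11 d=1 *, l++
l=2 r=8: -7+20=13 d=1, r--

l=2, r=7, best |Δ|=1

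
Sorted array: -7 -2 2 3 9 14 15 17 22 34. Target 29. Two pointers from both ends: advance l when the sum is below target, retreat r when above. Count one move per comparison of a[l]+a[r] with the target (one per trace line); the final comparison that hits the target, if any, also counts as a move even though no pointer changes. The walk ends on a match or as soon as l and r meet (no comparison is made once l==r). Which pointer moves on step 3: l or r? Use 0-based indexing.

[0,9] -7+34=27 <29 → l++
[1,9] -2+34=32 >29 → r--
[1,8] -2+22=20 <29 → l++

l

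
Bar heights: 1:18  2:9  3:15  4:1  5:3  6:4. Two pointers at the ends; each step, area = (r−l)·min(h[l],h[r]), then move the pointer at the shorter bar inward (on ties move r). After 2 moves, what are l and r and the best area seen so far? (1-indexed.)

l=1, r=4, best area=20

[1,6] min(18,4)*5=20 best=20 * → r--
[1,5] min(18,3)*4=12 best=20 → r--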